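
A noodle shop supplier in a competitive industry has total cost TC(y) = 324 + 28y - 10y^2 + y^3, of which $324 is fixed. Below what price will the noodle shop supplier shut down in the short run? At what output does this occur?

$3 per unit, at y = 5

Short-run supply begins at min AVC. From VC = 28y - 10y^2 + y^3, AVC = 28 - 10y + y^2.
dAVC/dy = -10 + 2y = 0 gives y = 5. min AVC = 28 - 10·5 + 5^2 = 3.
So the shutdown price is $3.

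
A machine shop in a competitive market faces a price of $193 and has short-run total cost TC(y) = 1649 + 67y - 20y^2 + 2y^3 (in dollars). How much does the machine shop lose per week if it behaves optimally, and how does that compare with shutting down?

AVC = 67 - 20y + 2y^2; min AVC = $17 at y = 5. Since P = $193 ≥ min AVC, the firm produces.
With MC = 67 - 40y + 6y^2, P = MC on the upward-sloping part at y* = 9.
TR = 193·9 = 1737. TC = 1649 + 441 = 2090. Profit = 1737 − 2090 = -$353.
Shutting down would mean losing the fixed cost of $1649, so operating at a loss of $353 is better by $1296.

Profit = -$353 at y = 9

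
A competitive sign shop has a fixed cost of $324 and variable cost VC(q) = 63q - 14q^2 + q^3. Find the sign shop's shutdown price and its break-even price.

AVC = 63 - 14q + q^2; minimized at q = 7, giving min AVC = $14. That is the shutdown price.
ATC = 324/q + 63 - 14q + q^2. Setting dATC/dq = −324/q^2 − 14 + 2q = 0 gives q = 9 (since 2·9^3 − 14·9^2 = 324).
min ATC = 324/9 + 63 − 14·9 + 9^2 = $54. That is the break-even price.
For $14 ≤ P < $54 the firm produces at a loss; below $14 it shuts down.

Shutdown price = $14; break-even price = $54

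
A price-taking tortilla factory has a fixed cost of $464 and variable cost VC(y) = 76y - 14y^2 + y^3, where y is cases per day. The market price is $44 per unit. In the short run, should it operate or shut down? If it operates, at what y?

Produce at y = 8

From TC, MC = TC'(y) = 76 - 28y + 3y^2 and AVC = VC/y = 76 - 14y + y^2.
AVC is minimized where dAVC/dy = -14 + 2y = 0, at y = 7; min AVC = 76 - 14·7 + 7^2 = $27.
Since P = $44 ≥ min AVC = $27, price covers variable cost and the firm should produce.
P = MC gives 32 - 28y + 3y^2 = 0, with roots 4/3 and 8. Take the larger (rising MC): y* = 8.
Check: AVC at y = 8 is $28 ≤ P, so revenue covers variable cost.
Profit = P·y − TC = 44·8 − 688 = -$336, a loss, but smaller than the $464 fixed cost the firm would lose by shutting down.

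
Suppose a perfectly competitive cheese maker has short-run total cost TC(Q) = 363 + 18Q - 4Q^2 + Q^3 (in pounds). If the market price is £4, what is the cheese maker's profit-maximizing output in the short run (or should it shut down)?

Shut down

From TC, MC = TC'(Q) = 18 - 8Q + 3Q^2 and AVC = VC/Q = 18 - 4Q + Q^2.
AVC hits its minimum where MC = AVC, at Q = 2, giving min AVC = 18 - 4·2 + 2^2 = £14.
Since P = £4 < min AVC = £14, price fails to cover variable cost at any output.
Best response: produce nothing and absorb the £363 fixed cost.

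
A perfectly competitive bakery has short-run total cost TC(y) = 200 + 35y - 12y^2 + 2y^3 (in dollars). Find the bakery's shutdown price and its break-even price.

AVC = 35 - 12y + 2y^2; minimized at y = 3, giving min AVC = $17. That is the shutdown price.
ATC = 200/y + 35 - 12y + 2y^2. Setting dATC/dy = −200/y^2 − 12 + 4y = 0 gives y = 5 (since 4·5^3 − 12·5^2 = 200).
min ATC = 200/5 + 35 − 12·5 + 2·5^2 = $65. That is the break-even price.
Between these two prices the firm operates at a loss; above $65 it earns a profit.

Shutdown price = $17; break-even price = $65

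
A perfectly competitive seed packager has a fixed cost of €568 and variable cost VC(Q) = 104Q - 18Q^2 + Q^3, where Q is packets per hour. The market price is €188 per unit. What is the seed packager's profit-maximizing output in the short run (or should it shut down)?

Variable cost is VC = 104Q - 18Q^2 + Q^3, so AVC = VC/Q = 104 - 18Q + Q^2 and MC = dTC/dQ = 104 - 36Q + 3Q^2.
The AVC parabola has its vertex at Q = 18/2 = 9, where AVC = 104 - 18·9 + 9^2 = €23.
Since P = €188 ≥ min AVC = €23, price covers variable cost and the firm should produce.
Solving P = MC: -84 - 36Q + 3Q^2 = 0 ⇒ Q = -2 or 14. On the upward-sloping branch, Q* = 14.
Check: AVC at Q = 14 is €48 ≤ P, so revenue covers variable cost.
Profit = P·Q − TC = 188·14 − 1240 = €1392.

Produce at Q = 14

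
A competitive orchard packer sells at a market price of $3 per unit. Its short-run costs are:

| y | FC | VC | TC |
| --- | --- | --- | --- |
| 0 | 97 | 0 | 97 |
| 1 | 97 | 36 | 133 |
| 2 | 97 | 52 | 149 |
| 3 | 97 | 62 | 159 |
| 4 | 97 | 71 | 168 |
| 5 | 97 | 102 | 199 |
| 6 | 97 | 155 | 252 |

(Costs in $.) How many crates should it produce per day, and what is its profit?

Tabulate TR − TC: y=0: -97; y=1: -130; y=2: -143; y=3: -150; y=4: -156; y=5: -184; y=6: -234.
Profit is highest at y = 0. Equivalently, the lowest AVC in the table is 71/4 ≈ $17.75 at y = 4, and P = $3 falls below it — price never covers variable cost, so the firm shuts down and loses only its fixed cost.

y = 0 (shut down); profit = -$97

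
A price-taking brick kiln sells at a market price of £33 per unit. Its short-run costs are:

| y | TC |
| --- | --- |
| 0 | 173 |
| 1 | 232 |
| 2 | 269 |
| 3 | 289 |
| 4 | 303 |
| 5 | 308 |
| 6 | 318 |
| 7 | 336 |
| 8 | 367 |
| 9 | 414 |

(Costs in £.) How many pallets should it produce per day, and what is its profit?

y = 8; profit = -£103

Tabulate TR − TC: y=0: -173; y=1: -199; y=2: -203; y=3: -190; y=4: -171; y=5: -143; y=6: -120; y=7: -105; y=8: -103; y=9: -117.
Profit is maximized at y = 8. AVC there is 194/8 = £24.25 ≤ P, so producing beats shutting down (which would give -£173).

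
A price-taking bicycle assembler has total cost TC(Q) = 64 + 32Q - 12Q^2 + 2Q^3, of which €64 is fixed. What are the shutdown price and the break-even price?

Shutdown price = €14; break-even price = €32

Shutdown price = min AVC. AVC = 32 - 12Q + 2Q^2, with vertex at Q = 3 and minimum €14.
ATC = 64/Q + 32 - 12Q + 2Q^2. Setting dATC/dQ = −64/Q^2 − 12 + 4Q = 0 gives Q = 4 (since 4·4^3 − 12·4^2 = 64).
min ATC = 64/4 + 32 − 12·4 + 2·4^2 = €32. That is the break-even price.
For €14 ≤ P < €32 the firm produces at a loss; below €14 it shuts down.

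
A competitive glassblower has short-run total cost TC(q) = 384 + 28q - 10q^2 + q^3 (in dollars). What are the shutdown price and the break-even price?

Shutdown price = $3; break-even price = $60

AVC = 28 - 10q + q^2; minimized at q = 5, giving min AVC = $3. That is the shutdown price.
ATC = 384/q + 28 - 10q + q^2. Setting dATC/dq = −384/q^2 − 10 + 2q = 0 gives q = 8 (since 2·8^3 − 10·8^2 = 384).
min ATC = 384/8 + 28 − 10·8 + 8^2 = $60. That is the break-even price.
Between these two prices the firm operates at a loss; above $60 it earns a profit.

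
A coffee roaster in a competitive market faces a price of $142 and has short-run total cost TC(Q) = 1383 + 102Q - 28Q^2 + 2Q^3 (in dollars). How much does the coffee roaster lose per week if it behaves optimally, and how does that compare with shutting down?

AVC = 102 - 28Q + 2Q^2; min AVC = $4 at Q = 7. Since P = $142 ≥ min AVC, the firm produces.
With MC = 102 - 56Q + 6Q^2, P = MC on the upward-sloping part at Q* = 10.
TR = 142·10 = 1420. TC = 1383 + 220 = 1603. Profit = 1420 − 1603 = -$183.
By producing, the firm covers all variable cost plus $1200 of fixed cost; shutting down would lose the full $1383.

Profit = -$183 at Q = 10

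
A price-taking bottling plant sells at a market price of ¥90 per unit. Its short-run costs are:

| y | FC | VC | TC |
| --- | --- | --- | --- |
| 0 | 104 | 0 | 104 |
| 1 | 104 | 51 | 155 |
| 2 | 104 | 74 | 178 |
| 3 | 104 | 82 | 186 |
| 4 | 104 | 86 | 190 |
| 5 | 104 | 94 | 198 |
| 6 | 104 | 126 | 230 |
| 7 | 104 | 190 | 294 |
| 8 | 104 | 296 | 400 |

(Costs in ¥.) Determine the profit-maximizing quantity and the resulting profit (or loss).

Tabulate TR − TC: y=0: -104; y=1: -65; y=2: 2; y=3: 84; y=4: 170; y=5: 252; y=6: 310; y=7: 336; y=8: 320.
Profit is maximized at y = 7. AVC there is 190/7 = ¥27.14 ≤ P, so producing beats shutting down (which would give -¥104).

y = 7; profit = ¥336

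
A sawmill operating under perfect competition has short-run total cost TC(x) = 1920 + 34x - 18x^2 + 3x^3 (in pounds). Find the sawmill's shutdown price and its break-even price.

Shutdown price = £7; break-even price = £322

AVC = 34 - 18x + 3x^2; minimized at x = 3, giving min AVC = £7. That is the shutdown price.
ATC = 1920/x + 34 - 18x + 3x^2. Setting dATC/dx = −1920/x^2 − 18 + 6x = 0 gives x = 8 (since 6·8^3 − 18·8^2 = 1920).
min ATC = 1920/8 + 34 − 18·8 + 3·8^2 = £322. That is the break-even price.
Between these two prices the firm operates at a loss; above £322 it earns a profit.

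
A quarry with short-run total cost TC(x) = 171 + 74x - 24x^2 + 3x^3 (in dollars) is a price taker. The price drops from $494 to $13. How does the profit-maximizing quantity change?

Output falls from 10 to 0 (the firm shuts down)

MC = 74 - 48x + 9x^2; the shutdown threshold is min AVC = $26 (at x = 4).
At P = $494 ≥ min AVC, set P = MC on the rising branch: x = 10.
At P = $13 < min AVC = $26, price no longer covers variable cost at any output, so the firm shuts down: x = 0.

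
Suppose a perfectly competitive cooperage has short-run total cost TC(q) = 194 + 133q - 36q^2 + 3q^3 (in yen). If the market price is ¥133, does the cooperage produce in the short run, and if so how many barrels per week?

From TC, MC = TC'(q) = 133 - 72q + 9q^2 and AVC = VC/q = 133 - 36q + 3q^2.
AVC hits its minimum where MC = AVC, at q = 6, giving min AVC = 133 - 36·6 + 3·6^2 = ¥25.
P = ¥133 exceeds min AVC = ¥25, so the firm stays open.
Set P = MC: 133 = 133 - 72q + 9q^2 → -72q + 9q^2 = 0. The roots are q = 0 and q = 8; the profit-maximizing output is on the rising part of MC, so q* = 8.
Check: AVC at q = 8 is ¥37 ≤ P, so revenue covers variable cost.
Profit = P·q − TC = 133·8 − 490 = ¥574.

Produce at q = 8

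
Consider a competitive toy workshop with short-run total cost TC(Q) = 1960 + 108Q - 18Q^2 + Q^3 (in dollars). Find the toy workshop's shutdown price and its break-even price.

Shutdown price = min AVC. AVC = 108 - 18Q + Q^2, with vertex at Q = 9 and minimum $27.
ATC = 1960/Q + 108 - 18Q + Q^2. Setting dATC/dQ = −1960/Q^2 − 18 + 2Q = 0 gives Q = 14 (since 2·14^3 − 18·14^2 = 1960).
min ATC = 1960/14 + 108 − 18·14 + 14^2 = $192. That is the break-even price.
Between these two prices the firm operates at a loss; above $192 it earns a profit.

Shutdown price = $27; break-even price = $192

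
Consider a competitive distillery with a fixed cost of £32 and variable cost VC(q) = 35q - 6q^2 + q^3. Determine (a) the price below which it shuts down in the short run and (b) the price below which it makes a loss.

Shutdown price = £26; break-even price = £35

AVC = 35 - 6q + q^2; minimized at q = 3, giving min AVC = £26. That is the shutdown price.
ATC = 32/q + 35 - 6q + q^2. Setting dATC/dq = −32/q^2 − 6 + 2q = 0 gives q = 4 (since 2·4^3 − 6·4^2 = 32).
min ATC = 32/4 + 35 − 6·4 + 4^2 = £35. That is the break-even price.
For £26 ≤ P < £35 the firm produces at a loss; below £26 it shuts down.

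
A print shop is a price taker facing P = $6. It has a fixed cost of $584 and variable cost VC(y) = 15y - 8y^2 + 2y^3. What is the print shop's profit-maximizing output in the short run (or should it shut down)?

Shut down

Variable cost is VC = 15y - 8y^2 + 2y^3, so AVC = VC/y = 15 - 8y + 2y^2 and MC = dTC/dy = 15 - 16y + 6y^2.
AVC is minimized where dAVC/dy = -8 + 4y = 0, at y = 2; min AVC = 15 - 8·2 + 2·2^2 = $7.
With P < min AVC ($6 < $7), every unit sold adds to the loss.
Shutting down limits the loss to fixed cost, $584.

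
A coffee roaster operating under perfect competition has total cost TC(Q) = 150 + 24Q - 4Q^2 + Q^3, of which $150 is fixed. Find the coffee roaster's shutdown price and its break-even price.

Shutdown price = $20; break-even price = $59

Shutdown price = min AVC. AVC = 24 - 4Q + Q^2, with vertex at Q = 2 and minimum $20.
ATC = 150/Q + 24 - 4Q + Q^2. Setting dATC/dQ = −150/Q^2 − 4 + 2Q = 0 gives Q = 5 (since 2·5^3 − 4·5^2 = 150).
min ATC = 150/5 + 24 − 4·5 + 5^2 = $59. That is the break-even price.
For $20 ≤ P < $59 the firm produces at a loss; below $20 it shuts down.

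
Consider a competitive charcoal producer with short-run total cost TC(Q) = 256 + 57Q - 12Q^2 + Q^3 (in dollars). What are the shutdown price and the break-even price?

Shutdown price = min AVC. AVC = 57 - 12Q + Q^2, with vertex at Q = 6 and minimum $21.
ATC = 256/Q + 57 - 12Q + Q^2. Setting dATC/dQ = −256/Q^2 − 12 + 2Q = 0 gives Q = 8 (since 2·8^3 − 12·8^2 = 256).
min ATC = 256/8 + 57 − 12·8 + 8^2 = $57. That is the break-even price.
For $21 ≤ P < $57 the firm produces at a loss; below $21 it shuts down.

Shutdown price = $21; break-even price = $57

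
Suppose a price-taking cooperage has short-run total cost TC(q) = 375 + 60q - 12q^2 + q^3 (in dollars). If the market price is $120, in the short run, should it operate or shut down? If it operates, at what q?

Produce at q = 10

Strip out fixed cost: VC = 60q - 12q^2 + q^3. Then AVC = 60 - 12q + q^2 and MC = 60 - 24q + 3q^2.
AVC hits its minimum where MC = AVC, at q = 6, giving min AVC = 60 - 12·6 + 6^2 = $24.
Because $120 ≥ $24, revenue can cover variable cost; the firm operates.
Set P = MC: 120 = 60 - 24q + 3q^2 → -60 - 24q + 3q^2 = 0. The roots are q = -2 and q = 10; the profit-maximizing output is on the rising part of MC, so q* = 10.
Check: AVC at q = 10 is $40 ≤ P, so revenue covers variable cost.
Profit = P·q − TC = 120·10 − 775 = $425.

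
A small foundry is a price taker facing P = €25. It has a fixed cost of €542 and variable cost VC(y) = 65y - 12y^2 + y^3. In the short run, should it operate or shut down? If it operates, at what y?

Strip out fixed cost: VC = 65y - 12y^2 + y^3. Then AVC = 65 - 12y + y^2 and MC = 65 - 24y + 3y^2.
AVC is minimized where dAVC/dy = -12 + 2y = 0, at y = 6; min AVC = 65 - 12·6 + 6^2 = €29.
P = €25 lies below min AVC = €29; no output level covers variable cost.
Best response: produce nothing and absorb the €542 fixed cost.

Shut down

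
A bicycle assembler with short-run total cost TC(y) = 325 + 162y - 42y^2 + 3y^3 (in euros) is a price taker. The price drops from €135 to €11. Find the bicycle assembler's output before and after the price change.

Output falls from 9 to 0 (the firm shuts down)

AVC = 162 - 42y + 3y^2, minimized at y = 7 where min AVC = €15. MC = 162 - 84y + 9y^2.
At P = €135 ≥ min AVC, set P = MC on the rising branch: y = 9.
At P = €11 < min AVC = €15, price no longer covers variable cost at any output, so the firm shuts down: y = 0.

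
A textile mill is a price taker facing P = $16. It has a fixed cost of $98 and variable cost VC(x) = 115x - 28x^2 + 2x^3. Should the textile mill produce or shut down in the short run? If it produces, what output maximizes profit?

Shut down

Strip out fixed cost: VC = 115x - 28x^2 + 2x^3. Then AVC = 115 - 28x + 2x^2 and MC = 115 - 56x + 6x^2.
AVC is minimized where dAVC/dx = -28 + 4x = 0, at x = 7; min AVC = 115 - 28·7 + 2·7^2 = $17.
With P < min AVC ($16 < $17), every unit sold adds to the loss.
Best response: produce nothing and absorb the $98 fixed cost.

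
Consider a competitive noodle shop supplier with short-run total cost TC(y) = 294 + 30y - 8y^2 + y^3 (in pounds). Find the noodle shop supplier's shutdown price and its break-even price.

AVC = 30 - 8y + y^2; minimized at y = 4, giving min AVC = £14. That is the shutdown price.
ATC = 294/y + 30 - 8y + y^2. Setting dATC/dy = −294/y^2 − 8 + 2y = 0 gives y = 7 (since 2·7^3 − 8·7^2 = 294).
min ATC = 294/7 + 30 − 8·7 + 7^2 = £65. That is the break-even price.
Between these two prices the firm operates at a loss; above £65 it earns a profit.

Shutdown price = £14; break-even price = £65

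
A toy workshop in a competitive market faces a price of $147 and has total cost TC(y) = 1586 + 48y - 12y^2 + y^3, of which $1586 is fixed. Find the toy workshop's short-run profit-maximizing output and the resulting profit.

Profit = -$376 at y = 11

AVC = 48 - 12y + y^2; min AVC = $12 at y = 6. Since P = $147 ≥ min AVC, the firm produces.
MC = 48 - 24y + 3y^2. Setting P = MC and taking the root on the rising branch gives y* = 11.
TR = 147·11 = 1617. TC = 1586 + 407 = 1993. Profit = 1617 − 1993 = -$376.
Shutting down would mean losing the fixed cost of $1586, so operating at a loss of $376 is better by $1210.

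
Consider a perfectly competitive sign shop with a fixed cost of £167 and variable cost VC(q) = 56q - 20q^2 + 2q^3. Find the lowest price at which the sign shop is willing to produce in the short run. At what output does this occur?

Short-run supply begins at min AVC. From VC = 56q - 20q^2 + 2q^3, AVC = 56 - 20q + 2q^2.
dAVC/dq = -20 + 4q = 0 gives q = 5. min AVC = 56 - 20·5 + 2·5^2 = 6.
The firm shuts down for any P below £6.

£6 per unit, at q = 5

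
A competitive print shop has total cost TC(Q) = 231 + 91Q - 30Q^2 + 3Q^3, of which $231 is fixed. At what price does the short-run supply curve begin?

$16 per unit

The shutdown price is the minimum of AVC. VC = 91Q - 30Q^2 + 3Q^3, so AVC = 91 - 30Q + 3Q^2.
dAVC/dQ = -30 + 6Q = 0 gives Q = 5. min AVC = 91 - 30·5 + 3·5^2 = 16.
So the shutdown price is $16.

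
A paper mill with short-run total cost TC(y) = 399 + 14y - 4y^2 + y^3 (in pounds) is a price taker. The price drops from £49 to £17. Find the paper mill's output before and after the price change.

MC = 14 - 8y + 3y^2; the shutdown threshold is min AVC = £10 (at y = 2).
With P = £49 above the shutdown price, P = MC gives y = 5.
At P = £17 ≥ min AVC, set P = MC: y = 3. The firm stays open but cuts output.

Output falls from 5 to 3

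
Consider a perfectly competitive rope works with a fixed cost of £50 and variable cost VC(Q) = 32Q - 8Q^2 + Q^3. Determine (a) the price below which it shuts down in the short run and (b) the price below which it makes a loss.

AVC = 32 - 8Q + Q^2; minimized at Q = 4, giving min AVC = £16. That is the shutdown price.
ATC = 50/Q + 32 - 8Q + Q^2. Setting dATC/dQ = −50/Q^2 − 8 + 2Q = 0 gives Q = 5 (since 2·5^3 − 8·5^2 = 50).
min ATC = 50/5 + 32 − 8·5 + 5^2 = £27. That is the break-even price.
For £16 ≤ P < £27 the firm produces at a loss; below £16 it shuts down.

Shutdown price = £16; break-even price = £27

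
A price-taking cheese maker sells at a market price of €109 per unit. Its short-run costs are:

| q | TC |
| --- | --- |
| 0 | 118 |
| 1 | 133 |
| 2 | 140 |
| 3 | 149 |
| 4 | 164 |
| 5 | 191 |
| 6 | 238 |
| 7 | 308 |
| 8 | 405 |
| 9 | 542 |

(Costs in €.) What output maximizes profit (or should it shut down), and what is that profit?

q = 8; profit = €467

Compute π = P·q − TC at each output: q=0: -118; q=1: -24; q=2: 78; q=3: 178; q=4: 272; q=5: 354; q=6: 416; q=7: 455; q=8: 467; q=9: 439.
Profit is maximized at q = 8. AVC there is 287/8 = €35.88 ≤ P, so producing beats shutting down (which would give -€118).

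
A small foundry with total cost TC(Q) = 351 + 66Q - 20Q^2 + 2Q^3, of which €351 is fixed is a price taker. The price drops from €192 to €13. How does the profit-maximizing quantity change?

MC = 66 - 40Q + 6Q^2; the shutdown threshold is min AVC = €16 (at Q = 5).
With P = €192 above the shutdown price, P = MC gives Q = 9.
At P = €13 < min AVC = €16, price no longer covers variable cost at any output, so the firm shuts down: Q = 0.

Output falls from 9 to 0 (the firm shuts down)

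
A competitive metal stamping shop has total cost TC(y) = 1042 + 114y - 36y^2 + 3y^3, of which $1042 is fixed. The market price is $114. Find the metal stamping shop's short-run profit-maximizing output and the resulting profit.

AVC = 114 - 36y + 3y^2 has its minimum $6 at y = 6; price $114 clears that bar, so the firm operates.
With MC = 114 - 72y + 9y^2, P = MC on the upward-sloping part at y* = 8.
TR = 114·8 = 912. TC = 1042 + 144 = 1186. Profit = 912 − 1186 = -$274.
By producing, the firm covers all variable cost plus $768 of fixed cost; shutting down would lose the full $1042.

Profit = -$274 at y = 8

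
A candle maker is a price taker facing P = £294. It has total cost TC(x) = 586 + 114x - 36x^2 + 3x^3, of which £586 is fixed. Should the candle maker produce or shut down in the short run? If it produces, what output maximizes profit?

Produce at x = 10

From TC, MC = TC'(x) = 114 - 72x + 9x^2 and AVC = VC/x = 114 - 36x + 3x^2.
AVC is minimized where dAVC/dx = -36 + 6x = 0, at x = 6; min AVC = 114 - 36·6 + 3·6^2 = £6.
Since P = £294 ≥ min AVC = £6, price covers variable cost and the firm should produce.
P = MC gives -180 - 72x + 9x^2 = 0, with roots -2 and 10. Take the larger (rising MC): x* = 10.
Check: AVC at x = 10 is £54 ≤ P, so revenue covers variable cost.
Profit = P·x − TC = 294·10 − 1126 = £1814.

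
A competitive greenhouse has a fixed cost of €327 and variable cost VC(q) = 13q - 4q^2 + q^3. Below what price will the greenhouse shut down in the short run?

Short-run supply begins at min AVC. From VC = 13q - 4q^2 + q^3, AVC = 13 - 4q + q^2.
At the minimum of AVC, MC = AVC. MC = 13 - 8q + 3q^2; setting MC = AVC gives 2q^2 - 4q = 0, so q = 2. min AVC = 9.
The firm shuts down for any P below €9.

€9 per unit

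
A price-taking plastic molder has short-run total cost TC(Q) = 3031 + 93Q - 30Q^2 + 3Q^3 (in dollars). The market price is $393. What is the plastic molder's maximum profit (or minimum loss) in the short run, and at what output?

AVC = 93 - 30Q + 3Q^2 has its minimum $18 at Q = 5; price $393 clears that bar, so the firm operates.
With MC = 93 - 60Q + 9Q^2, P = MC on the upward-sloping part at Q* = 10.
TR = 393·10 = 3930. TC = 3031 + 930 = 3961. Profit = 3930 − 3961 = -$31.
By producing, the firm covers all variable cost plus $3000 of fixed cost; shutting down would lose the full $3031.

Profit = -$31 at Q = 10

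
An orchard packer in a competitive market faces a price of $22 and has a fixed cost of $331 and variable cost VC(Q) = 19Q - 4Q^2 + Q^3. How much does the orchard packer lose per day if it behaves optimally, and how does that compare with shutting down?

Profit = -$313 at Q = 3

AVC = 19 - 4Q + Q^2; min AVC = $15 at Q = 2. Since P = $22 ≥ min AVC, the firm produces.
With MC = 19 - 8Q + 3Q^2, P = MC on the upward-sloping part at Q* = 3.
TR = 22·3 = 66. TC = 331 + 48 = 379. Profit = 66 − 379 = -$313.
That loss of $313 beats the $331 the firm would lose by shutting down; producing recovers $18 of fixed cost.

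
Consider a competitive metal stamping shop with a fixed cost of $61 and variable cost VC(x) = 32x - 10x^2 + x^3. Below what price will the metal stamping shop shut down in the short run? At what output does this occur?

$7 per unit, at x = 5

Short-run supply begins at min AVC. From VC = 32x - 10x^2 + x^3, AVC = 32 - 10x + x^2.
dAVC/dx = -10 + 2x = 0 gives x = 5. min AVC = 32 - 10·5 + 5^2 = 7.
For P < $7 the firm produces nothing.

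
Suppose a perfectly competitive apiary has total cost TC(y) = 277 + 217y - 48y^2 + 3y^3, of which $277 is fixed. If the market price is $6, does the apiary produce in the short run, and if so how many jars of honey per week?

Strip out fixed cost: VC = 217y - 48y^2 + 3y^3. Then AVC = 217 - 48y + 3y^2 and MC = 217 - 96y + 9y^2.
AVC hits its minimum where MC = AVC, at y = 8, giving min AVC = 217 - 48·8 + 3·8^2 = $25.
Since P = $6 < min AVC = $25, price fails to cover variable cost at any output.
Best response: produce nothing and absorb the $277 fixed cost.

Shut down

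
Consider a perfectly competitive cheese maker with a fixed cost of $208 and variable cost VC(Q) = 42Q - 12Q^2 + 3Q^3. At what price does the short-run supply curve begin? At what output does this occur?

$30 per unit, at Q = 2

The shutdown price is the minimum of AVC. VC = 42Q - 12Q^2 + 3Q^3, so AVC = 42 - 12Q + 3Q^2.
dAVC/dQ = -12 + 6Q = 0 gives Q = 2. min AVC = 42 - 12·2 + 3·2^2 = 30.
For P < $30 the firm produces nothing.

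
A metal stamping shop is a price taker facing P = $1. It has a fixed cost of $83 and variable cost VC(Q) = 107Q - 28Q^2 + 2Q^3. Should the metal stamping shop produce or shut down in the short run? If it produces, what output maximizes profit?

Shut down

From TC, MC = TC'(Q) = 107 - 56Q + 6Q^2 and AVC = VC/Q = 107 - 28Q + 2Q^2.
AVC is minimized where dAVC/dQ = -28 + 4Q = 0, at Q = 7; min AVC = 107 - 28·7 + 2·7^2 = $9.
Since P = $1 < min AVC = $9, price fails to cover variable cost at any output.
The firm minimizes its loss by shutting down and losing only its fixed cost of $83.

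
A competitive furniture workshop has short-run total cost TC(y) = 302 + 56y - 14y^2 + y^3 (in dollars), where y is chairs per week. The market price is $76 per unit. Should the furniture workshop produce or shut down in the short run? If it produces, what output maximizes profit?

From TC, MC = TC'(y) = 56 - 28y + 3y^2 and AVC = VC/y = 56 - 14y + y^2.
The AVC parabola has its vertex at y = 14/2 = 7, where AVC = 56 - 14·7 + 7^2 = $7.
Because $76 ≥ $7, revenue can cover variable cost; the firm operates.
Solving P = MC: -20 - 28y + 3y^2 = 0 ⇒ y = -2/3 or 10. On the upward-sloping branch, y* = 10.
Check: AVC at y = 10 is $16 ≤ P, so revenue covers variable cost.
Profit = P·y − TC = 76·10 − 462 = $298.

Produce at y = 10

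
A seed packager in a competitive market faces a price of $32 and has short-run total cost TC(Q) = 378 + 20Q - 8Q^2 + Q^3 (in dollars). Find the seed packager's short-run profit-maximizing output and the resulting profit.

Profit = -$234 at Q = 6

AVC = 20 - 8Q + Q^2 has its minimum $4 at Q = 4; price $32 clears that bar, so the firm operates.
MC = 20 - 16Q + 3Q^2. Setting P = MC and taking the root on the rising branch gives Q* = 6.
TR = 32·6 = 192. TC = 378 + 48 = 426. Profit = 192 − 426 = -$234.
Shutting down would mean losing the fixed cost of $378, so operating at a loss of $234 is better by $144.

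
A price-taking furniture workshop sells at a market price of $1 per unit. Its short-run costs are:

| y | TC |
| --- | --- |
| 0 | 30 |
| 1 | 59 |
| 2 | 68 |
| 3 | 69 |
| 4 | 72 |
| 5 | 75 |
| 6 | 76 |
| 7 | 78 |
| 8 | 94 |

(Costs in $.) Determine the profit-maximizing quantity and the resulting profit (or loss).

y = 0 (shut down); profit = -$30

Profit at each row (π = 1y − TC): y=0: -30; y=1: -58; y=2: -66; y=3: -66; y=4: -68; y=5: -70; y=6: -70; y=7: -71; y=8: -86.
Profit is highest at y = 0. Equivalently, the lowest AVC in the table is 48/7 ≈ $6.86 at y = 7, and P = $1 falls below it — price never covers variable cost, so the firm shuts down and loses only its fixed cost.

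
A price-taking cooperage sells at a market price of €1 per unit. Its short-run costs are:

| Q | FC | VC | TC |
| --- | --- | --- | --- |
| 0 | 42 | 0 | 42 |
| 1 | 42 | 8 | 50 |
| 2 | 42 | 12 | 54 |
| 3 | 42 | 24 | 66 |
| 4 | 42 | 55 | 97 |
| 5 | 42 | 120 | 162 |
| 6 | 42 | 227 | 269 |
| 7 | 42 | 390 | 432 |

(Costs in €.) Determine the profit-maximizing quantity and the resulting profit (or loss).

Profit at each row (π = 1Q − TC): Q=0: -42; Q=1: -49; Q=2: -52; Q=3: -63; Q=4: -93; Q=5: -157; Q=6: -263; Q=7: -425.
Profit is highest at Q = 0. Equivalently, the lowest AVC in the table is 12/2 ≈ €6 at Q = 2, and P = €1 falls below it — price never covers variable cost, so the firm shuts down and loses only its fixed cost.

Q = 0 (shut down); profit = -€42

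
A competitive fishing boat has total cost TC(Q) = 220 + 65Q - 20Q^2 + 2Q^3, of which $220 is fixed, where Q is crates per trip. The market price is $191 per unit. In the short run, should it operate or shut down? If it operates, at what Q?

Produce at Q = 9

Variable cost is VC = 65Q - 20Q^2 + 2Q^3, so AVC = VC/Q = 65 - 20Q + 2Q^2 and MC = dTC/dQ = 65 - 40Q + 6Q^2.
AVC hits its minimum where MC = AVC, at Q = 5, giving min AVC = 65 - 20·5 + 2·5^2 = $15.
Since P = $191 ≥ min AVC = $15, price covers variable cost and the firm should produce.
Set P = MC: 191 = 65 - 40Q + 6Q^2 → -126 - 40Q + 6Q^2 = 0. The roots are Q = -7/3 and Q = 9; the profit-maximizing output is on the rising part of MC, so Q* = 9.
Check: AVC at Q = 9 is $47 ≤ P, so revenue covers variable cost.
Profit = P·Q − TC = 191·9 − 643 = $1076.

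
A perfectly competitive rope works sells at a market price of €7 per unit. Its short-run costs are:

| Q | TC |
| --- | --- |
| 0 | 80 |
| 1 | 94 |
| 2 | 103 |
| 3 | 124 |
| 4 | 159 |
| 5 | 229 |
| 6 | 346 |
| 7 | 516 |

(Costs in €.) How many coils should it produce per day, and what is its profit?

Profit at each row (π = 7Q − TC): Q=0: -80; Q=1: -87; Q=2: -89; Q=3: -103; Q=4: -131; Q=5: -194; Q=6: -304; Q=7: -467.
Profit is highest at Q = 0. Equivalently, the lowest AVC in the table is 23/2 ≈ €11.50 at Q = 2, and P = €7 falls below it — price never covers variable cost, so the firm shuts down and loses only its fixed cost.

Q = 0 (shut down); profit = -€80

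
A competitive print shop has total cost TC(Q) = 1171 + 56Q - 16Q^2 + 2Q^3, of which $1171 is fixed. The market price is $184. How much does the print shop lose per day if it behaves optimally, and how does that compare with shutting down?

Profit = -$147 at Q = 8

AVC = 56 - 16Q + 2Q^2 has its minimum $24 at Q = 4; price $184 clears that bar, so the firm operates.
With MC = 56 - 32Q + 6Q^2, P = MC on the upward-sloping part at Q* = 8.
TR = 184·8 = 1472. TC = 1171 + 448 = 1619. Profit = 1472 − 1619 = -$147.
Shutting down would mean losing the fixed cost of $1171, so operating at a loss of $147 is better by $1024.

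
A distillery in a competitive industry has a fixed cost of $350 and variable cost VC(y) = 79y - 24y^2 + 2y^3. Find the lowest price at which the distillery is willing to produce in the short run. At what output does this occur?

$7 per unit, at y = 6

The shutdown price is the minimum of AVC. VC = 79y - 24y^2 + 2y^3, so AVC = 79 - 24y + 2y^2.
At the minimum of AVC, MC = AVC. MC = 79 - 48y + 6y^2; setting MC = AVC gives 4y^2 - 24y = 0, so y = 6. min AVC = 7.
So the shutdown price is $7.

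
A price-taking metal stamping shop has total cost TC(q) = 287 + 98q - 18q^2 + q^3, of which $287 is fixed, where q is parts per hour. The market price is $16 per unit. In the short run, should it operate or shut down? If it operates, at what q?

Shut down

From TC, MC = TC'(q) = 98 - 36q + 3q^2 and AVC = VC/q = 98 - 18q + q^2.
AVC hits its minimum where MC = AVC, at q = 9, giving min AVC = 98 - 18·9 + 9^2 = $17.
Since P = $16 < min AVC = $17, price fails to cover variable cost at any output.
The firm minimizes its loss by shutting down and losing only its fixed cost of $287.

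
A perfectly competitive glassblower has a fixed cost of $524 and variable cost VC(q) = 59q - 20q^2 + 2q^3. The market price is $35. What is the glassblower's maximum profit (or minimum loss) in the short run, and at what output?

AVC = 59 - 20q + 2q^2; min AVC = $9 at q = 5. Since P = $35 ≥ min AVC, the firm produces.
MC = 59 - 40q + 6q^2. Setting P = MC and taking the root on the rising branch gives q* = 6.
TR = 35·6 = 210. TC = 524 + 66 = 590. Profit = 210 − 590 = -$380.
Shutting down would mean losing the fixed cost of $524, so operating at a loss of $380 is better by $144.

Profit = -$380 at q = 6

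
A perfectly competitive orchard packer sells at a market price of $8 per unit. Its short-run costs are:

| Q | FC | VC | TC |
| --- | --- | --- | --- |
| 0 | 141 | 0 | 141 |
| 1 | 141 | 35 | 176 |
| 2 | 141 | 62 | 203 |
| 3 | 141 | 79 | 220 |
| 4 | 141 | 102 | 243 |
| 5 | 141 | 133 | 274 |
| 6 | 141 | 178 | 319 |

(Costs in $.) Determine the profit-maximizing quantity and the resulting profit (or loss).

Tabulate TR − TC: Q=0: -141; Q=1: -168; Q=2: -187; Q=3: -196; Q=4: -211; Q=5: -234; Q=6: -271.
Profit is highest at Q = 0. Equivalently, the lowest AVC in the table is 102/4 ≈ $25.50 at Q = 4, and P = $8 falls below it — price never covers variable cost, so the firm shuts down and loses only its fixed cost.

Q = 0 (shut down); profit = -$141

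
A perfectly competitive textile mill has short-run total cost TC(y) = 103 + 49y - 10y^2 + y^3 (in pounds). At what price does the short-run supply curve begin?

£24 per unit

Short-run supply begins at min AVC. From VC = 49y - 10y^2 + y^3, AVC = 49 - 10y + y^2.
At the minimum of AVC, MC = AVC. MC = 49 - 20y + 3y^2; setting MC = AVC gives 2y^2 - 10y = 0, so y = 5. min AVC = 24.
For P < £24 the firm produces nothing.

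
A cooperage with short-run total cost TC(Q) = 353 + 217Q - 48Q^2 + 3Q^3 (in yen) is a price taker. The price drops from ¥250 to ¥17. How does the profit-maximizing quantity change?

Output falls from 11 to 0 (the firm shuts down)

MC = 217 - 96Q + 9Q^2; the shutdown threshold is min AVC = ¥25 (at Q = 8).
With P = ¥250 above the shutdown price, P = MC gives Q = 11.
At P = ¥17 < min AVC = ¥25, price no longer covers variable cost at any output, so the firm shuts down: Q = 0.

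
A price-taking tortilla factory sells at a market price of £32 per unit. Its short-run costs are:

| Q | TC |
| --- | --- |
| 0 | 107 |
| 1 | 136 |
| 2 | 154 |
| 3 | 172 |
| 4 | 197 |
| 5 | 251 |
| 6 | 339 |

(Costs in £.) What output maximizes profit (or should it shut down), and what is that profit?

Compute π = P·Q − TC at each output: Q=0: -107; Q=1: -104; Q=2: -90; Q=3: -76; Q=4: -69; Q=5: -91; Q=6: -147.
Profit is maximized at Q = 4. AVC there is 90/4 = £22.50 ≤ P, so producing beats shutting down (which would give -£107).

Q = 4; profit = -£69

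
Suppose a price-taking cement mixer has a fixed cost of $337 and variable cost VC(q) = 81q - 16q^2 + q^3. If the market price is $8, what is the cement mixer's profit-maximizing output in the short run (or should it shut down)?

From TC, MC = TC'(q) = 81 - 32q + 3q^2 and AVC = VC/q = 81 - 16q + q^2.
AVC is minimized where dAVC/dq = -16 + 2q = 0, at q = 8; min AVC = 81 - 16·8 + 8^2 = $17.
P = $8 lies below min AVC = $17; no output level covers variable cost.
The firm minimizes its loss by shutting down and losing only its fixed cost of $337.

Shut down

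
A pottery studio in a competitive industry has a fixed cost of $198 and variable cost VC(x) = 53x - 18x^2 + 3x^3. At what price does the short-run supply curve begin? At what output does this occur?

The shutdown price is the minimum of AVC. VC = 53x - 18x^2 + 3x^3, so AVC = 53 - 18x + 3x^2.
At the minimum of AVC, MC = AVC. MC = 53 - 36x + 9x^2; setting MC = AVC gives 6x^2 - 18x = 0, so x = 3. min AVC = 26.
For P < $26 the firm produces nothing.

$26 per unit, at x = 3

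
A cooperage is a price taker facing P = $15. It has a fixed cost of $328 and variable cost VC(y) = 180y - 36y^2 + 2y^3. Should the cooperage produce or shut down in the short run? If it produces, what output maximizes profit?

Variable cost is VC = 180y - 36y^2 + 2y^3, so AVC = VC/y = 180 - 36y + 2y^2 and MC = dTC/dy = 180 - 72y + 6y^2.
AVC hits its minimum where MC = AVC, at y = 9, giving min AVC = 180 - 36·9 + 2·9^2 = $18.
With P < min AVC ($15 < $18), every unit sold adds to the loss.
Shutting down limits the loss to fixed cost, $328.

Shut down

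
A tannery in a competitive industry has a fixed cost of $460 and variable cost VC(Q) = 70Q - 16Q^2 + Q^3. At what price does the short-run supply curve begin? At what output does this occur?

$6 per unit, at Q = 8

Short-run supply begins at min AVC. From VC = 70Q - 16Q^2 + Q^3, AVC = 70 - 16Q + Q^2.
dAVC/dQ = -16 + 2Q = 0 gives Q = 8. min AVC = 70 - 16·8 + 8^2 = 6.
The firm shuts down for any P below $6.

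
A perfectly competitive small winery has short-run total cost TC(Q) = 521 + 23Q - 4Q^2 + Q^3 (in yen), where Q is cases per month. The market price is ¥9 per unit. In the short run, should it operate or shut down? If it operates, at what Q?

Shut down

Variable cost is VC = 23Q - 4Q^2 + Q^3, so AVC = VC/Q = 23 - 4Q + Q^2 and MC = dTC/dQ = 23 - 8Q + 3Q^2.
AVC hits its minimum where MC = AVC, at Q = 2, giving min AVC = 23 - 4·2 + 2^2 = ¥19.
With P < min AVC (¥9 < ¥19), every unit sold adds to the loss.
Shutting down limits the loss to fixed cost, ¥521.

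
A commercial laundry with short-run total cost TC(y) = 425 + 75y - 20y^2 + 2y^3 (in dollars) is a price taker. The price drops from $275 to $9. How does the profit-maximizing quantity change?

Output falls from 10 to 0 (the firm shuts down)

MC = 75 - 40y + 6y^2; the shutdown threshold is min AVC = $25 (at y = 5).
At P = $275 ≥ min AVC, set P = MC on the rising branch: y = 10.
At P = $9 < min AVC = $25, price no longer covers variable cost at any output, so the firm shuts down: y = 0.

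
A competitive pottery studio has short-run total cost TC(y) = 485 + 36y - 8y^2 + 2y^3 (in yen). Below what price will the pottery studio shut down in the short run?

Short-run supply begins at min AVC. From VC = 36y - 8y^2 + 2y^3, AVC = 36 - 8y + 2y^2.
At the minimum of AVC, MC = AVC. MC = 36 - 16y + 6y^2; setting MC = AVC gives 4y^2 - 8y = 0, so y = 2. min AVC = 28.
The firm shuts down for any P below ¥28.

¥28 per unit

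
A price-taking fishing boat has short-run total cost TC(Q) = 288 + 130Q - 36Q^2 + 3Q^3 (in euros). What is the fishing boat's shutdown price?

The firm shuts down when price falls below the minimum of average variable cost. AVC = VC/Q = 130 - 36Q + 3Q^2.
At the minimum of AVC, MC = AVC. MC = 130 - 72Q + 9Q^2; setting MC = AVC gives 6Q^2 - 36Q = 0, so Q = 6. min AVC = 22.
For P < €22 the firm produces nothing.

€22 per unit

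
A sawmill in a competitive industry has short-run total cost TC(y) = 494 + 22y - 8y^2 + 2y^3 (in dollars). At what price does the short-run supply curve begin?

$14 per unit

Short-run supply begins at min AVC. From VC = 22y - 8y^2 + 2y^3, AVC = 22 - 8y + 2y^2.
dAVC/dy = -8 + 4y = 0 gives y = 2. min AVC = 22 - 8·2 + 2·2^2 = 14.
The firm shuts down for any P below $14.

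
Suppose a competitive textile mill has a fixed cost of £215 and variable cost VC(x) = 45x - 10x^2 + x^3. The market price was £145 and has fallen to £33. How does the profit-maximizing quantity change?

Output falls from 10 to 6

MC = 45 - 20x + 3x^2; the shutdown threshold is min AVC = £20 (at x = 5).
At P = £145 ≥ min AVC, set P = MC on the rising branch: x = 10.
At P = £33 ≥ min AVC, set P = MC: x = 6. The firm stays open but cuts output.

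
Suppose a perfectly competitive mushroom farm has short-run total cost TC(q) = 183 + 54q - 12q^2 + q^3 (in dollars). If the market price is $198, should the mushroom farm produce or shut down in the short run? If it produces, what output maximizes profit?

Strip out fixed cost: VC = 54q - 12q^2 + q^3. Then AVC = 54 - 12q + q^2 and MC = 54 - 24q + 3q^2.
AVC is minimized where dAVC/dq = -12 + 2q = 0, at q = 6; min AVC = 54 - 12·6 + 6^2 = $18.
P = $198 exceeds min AVC = $18, so the firm stays open.
Solving P = MC: -144 - 24q + 3q^2 = 0 ⇒ q = -4 or 12. On the upward-sloping branch, q* = 12.
Check: AVC at q = 12 is $54 ≤ P, so revenue covers variable cost.
Profit = P·q − TC = 198·12 − 831 = $1545.

Produce at q = 12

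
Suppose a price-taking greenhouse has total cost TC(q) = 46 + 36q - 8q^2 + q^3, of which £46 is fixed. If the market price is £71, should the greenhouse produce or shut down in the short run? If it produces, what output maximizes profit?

Produce at q = 7

Variable cost is VC = 36q - 8q^2 + q^3, so AVC = VC/q = 36 - 8q + q^2 and MC = dTC/dq = 36 - 16q + 3q^2.
AVC hits its minimum where MC = AVC, at q = 4, giving min AVC = 36 - 8·4 + 4^2 = £20.
Because £71 ≥ £20, revenue can cover variable cost; the firm operates.
Set P = MC: 71 = 36 - 16q + 3q^2 → -35 - 16q + 3q^2 = 0. The roots are q = -5/3 and q = 7; the profit-maximizing output is on the rising part of MC, so q* = 7.
Check: AVC at q = 7 is £29 ≤ P, so revenue covers variable cost.
Profit = P·q − TC = 71·7 − 249 = £248.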